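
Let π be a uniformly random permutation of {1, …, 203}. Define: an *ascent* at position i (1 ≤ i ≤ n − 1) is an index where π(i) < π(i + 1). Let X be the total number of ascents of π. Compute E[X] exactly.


Write X = Σ X_I over i = 1, …, 202, with X_I the indicator of one ascent.
There are 202 indicators.
For each fixed i, the pair (π(i), π(i+1)) is a uniformly random ordered pair of distinct values from {1, …, 203}; by symmetry P[π(i) < π(i+1)] = 1/2.
By linearity: E[X] = 202 · (1/2) = (203 − 1) · (1/2) = 101 ≈ 101.00000.

E[X] = 101 = 101.00000.


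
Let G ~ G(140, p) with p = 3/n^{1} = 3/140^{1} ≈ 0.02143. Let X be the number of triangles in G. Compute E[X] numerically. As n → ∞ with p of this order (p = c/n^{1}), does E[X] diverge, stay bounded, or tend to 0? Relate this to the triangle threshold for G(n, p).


Number of potential triangles: C(140, 3) = 447580.
Each occurs with probability p³ ≈ (0.02143)³ ≈ 9.839650e-06.
By linearity: E[X] = C(140, 3)·p³ ≈ 447580 · 9.839650e-06 ≈ 4.4040.
Here α = 1, so p = 3/n is exactly at the triangle threshold p ~ 1/n. Asymptotically E[X] → c³/6 = 3³/6 = 9/2 ≈ 4.5000, a bounded constant. In this regime the triangle count is asymptotically Poisson(c³/6).

E[X] ≈ 4.4040; in regime p = Θ(1/n^{1}) E[X] stays bounded (at the triangle threshold p ~ 1/n).


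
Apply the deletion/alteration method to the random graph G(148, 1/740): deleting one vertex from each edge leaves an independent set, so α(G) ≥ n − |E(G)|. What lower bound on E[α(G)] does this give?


E[|E(G)|] = C(148, 2)·p = 10878 · (1/740) = 147/10.
E[α(G)] ≥ n − E[|E(G)|] = 148 − 147/10 = 1333/10.
Numerically: ≈ 133.3000.
(This is only a lower bound; the true E[α(G)] may be larger.)

E[α(G)] ≥ 1333/10 ≈ 133.3000.


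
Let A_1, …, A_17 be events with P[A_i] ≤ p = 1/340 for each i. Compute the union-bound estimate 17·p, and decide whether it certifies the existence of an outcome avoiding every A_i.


Union bound: P[∪_{i=1}^{17} A_i] ≤ Σ_i P[A_i] ≤ 17·p = 17·(1/340) = 1/20.
Numerically: 1/20 ≈ 0.0500.
Is 1/20 < 1? YES.
Since P[∪ A_i] ≤ 1/20 < 1, the complement has P[∩ A_i^c] ≥ 1 − 1/20 = 19/20 > 0, so some outcome avoids every A_i.

17·p = 1/20 ≈ 0.0500; existence CERTIFIED by the union bound.


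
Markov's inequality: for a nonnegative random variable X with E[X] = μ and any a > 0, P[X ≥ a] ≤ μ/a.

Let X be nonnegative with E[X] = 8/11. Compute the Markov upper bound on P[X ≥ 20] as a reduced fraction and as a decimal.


μ = E[X] = 8/11, a = 20.
Markov: P[X ≥ 20] ≤ μ/a = (8/11)/20 = 2/55.
Numerically: ≈ 0.036364.
(Since a = 20 > μ = 0.727273, the bound 2/55 is < 1 and informative.)

P[X ≥ 20] ≤ 2/55 ≈ 0.036364.


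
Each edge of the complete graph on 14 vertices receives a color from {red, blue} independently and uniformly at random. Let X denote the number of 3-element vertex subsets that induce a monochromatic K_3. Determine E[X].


Let X = Σ_S X_S over the C(14, 3) = 364 subsets S of size 3, where X_S = 1 if the K_3 on S is monochromatic.
For a fixed S, the K_3 on S has C(3, 2) = 3 edges. P[all 3 edges red] = (1/2)^3, and likewise for blue, so P[monochromatic] = 2·(1/2)^3 = 2^{1 − 3} = 1/4.
By linearity of expectation: E[X] = C(14, 3) · 2^{1 − 3} = 364 · 1/4 = 91.
Numerically: E[X] ≈ 91.0000.

E[X] = C(14,3)·2^(1−C(3,2)) = 91 ≈ 91.0000.


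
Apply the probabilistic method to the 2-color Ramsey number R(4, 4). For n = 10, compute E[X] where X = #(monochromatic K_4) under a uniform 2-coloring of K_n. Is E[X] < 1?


E[X] = C(10, 4) · 2^{1 − 6} = 210 · 2^{−5} = 210/32.
As a reduced fraction: E[X] = 105/16 ≈ 6.5625000.
Is E[X] < 1? NO.
Since E[X] ≥ 1, the first-moment bound is inconclusive at n = 10; it does NOT by itself certify R(4, 4) > 10.

E[X] = 105/16 ≈ 6.5625000; E[X] ≥ 1; first-moment method inconclusive here.


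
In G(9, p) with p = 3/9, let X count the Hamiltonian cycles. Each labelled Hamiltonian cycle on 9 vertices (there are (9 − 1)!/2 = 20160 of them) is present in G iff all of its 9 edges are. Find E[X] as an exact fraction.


K_9 has (9 − 1)!/2 = 20160 labelled Hamiltonian cycles.
For each such Hamiltonian cycle H, let X_H = 1 if all 9 edges of H are present in G. Then P[X_H = 1] = p^{9} = (1/3)^{9} = 1/19683.
Summing the indicators: E[X] = Σ_H E[X_H] = 20160 · p^{9} = 20160 · 1/19683 = 2240/2187.
Numerically: E[X] ≈ 1.02.

E[X] = 20160 · (1/3)^{9} = 2240/2187 ≈ 1.02.


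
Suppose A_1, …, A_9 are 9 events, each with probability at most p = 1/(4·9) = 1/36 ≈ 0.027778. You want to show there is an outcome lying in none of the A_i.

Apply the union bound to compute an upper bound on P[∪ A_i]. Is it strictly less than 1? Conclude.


Union bound: P[∪_{i=1}^{9} A_i] ≤ Σ_i P[A_i] ≤ 9·p = 9·(1/36) = 1/4.
Numerically: 1/4 ≈ 0.250000.
Is 1/4 < 1? YES.
Since P[∪ A_i] ≤ 1/4 < 1, the complement has P[∩ A_i^c] ≥ 1 − 1/4 = 3/4 > 0, so some outcome avoids every A_i.

9·p = 1/4 ≈ 0.250000; existence CERTIFIED by the union bound.


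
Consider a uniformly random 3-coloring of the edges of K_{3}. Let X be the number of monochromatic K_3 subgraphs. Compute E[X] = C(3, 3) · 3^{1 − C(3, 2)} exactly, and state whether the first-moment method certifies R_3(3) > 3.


E[X] = C(3, 3) · 3^{1 − 3} = 1 · 3^{−2} = 1/9.
As a reduced fraction: E[X] = 1/9 ≈ 0.111111.
Is E[X] < 1? YES.
Since E[X] < 1, there exists a 3-coloring of K_{3} with no monochromatic K_3; hence R_3(3) > 3.

E[X] = 1/9 ≈ 0.111111; E[X] < 1, so R_3(3) > 3.


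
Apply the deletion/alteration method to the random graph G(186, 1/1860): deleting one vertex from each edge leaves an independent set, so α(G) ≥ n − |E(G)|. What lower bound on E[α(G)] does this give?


E[|E(G)|] = C(186, 2)·p = 17205 · (1/1860) = 37/4.
E[α(G)] ≥ n − E[|E(G)|] = 186 − 37/4 = 707/4.
Numerically: ≈ 176.750.
(This is only a lower bound; the true E[α(G)] may be larger.)

E[α(G)] ≥ 707/4 ≈ 176.750.


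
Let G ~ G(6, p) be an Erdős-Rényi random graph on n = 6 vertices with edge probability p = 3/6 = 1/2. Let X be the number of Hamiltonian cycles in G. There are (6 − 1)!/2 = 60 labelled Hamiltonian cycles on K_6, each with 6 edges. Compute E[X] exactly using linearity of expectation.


K_6 has (6 − 1)!/2 = 60 labelled Hamiltonian cycles.
For each such Hamiltonian cycle H, let X_H = 1 if all 6 edges of H are present in G. Then P[X_H = 1] = p^{6} = (1/2)^{6} = 1/64.
By linearity: E[X] = Σ_H E[X_H] = 60 · p^{6} = 60 · 1/64 = 15/16.
Numerically: E[X] ≈ 0.9375.

E[X] = 60 · (1/2)^{6} = 15/16 ≈ 0.9375.


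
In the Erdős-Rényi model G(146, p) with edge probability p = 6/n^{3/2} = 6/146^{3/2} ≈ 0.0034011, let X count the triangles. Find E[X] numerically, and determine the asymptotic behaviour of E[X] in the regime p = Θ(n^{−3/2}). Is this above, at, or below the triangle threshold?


Number of potential triangles: C(146, 3) = 508080.
Each occurs with probability p³ ≈ (0.0034011)³ ≈ 3.9342858e-08.
By linearity: E[X] = C(146, 3)·p³ ≈ 508080 · 3.9342858e-08 ≈ 0.01999.
Since α = 3/2 > 1, p = c/n^{3/2} = o(1/n) is below the triangle threshold p ~ 1/n. Asymptotically E[X] ~ (c³/6)·n^{3(1−α)} = (6³/6)·n^{-1.5} → 0, so by Markov's inequality G has no triangles w.h.p.

E[X] ≈ 0.01999; in regime p = Θ(1/n^{3/2}) E[X] tends to 0 (below the triangle threshold p ~ 1/n).


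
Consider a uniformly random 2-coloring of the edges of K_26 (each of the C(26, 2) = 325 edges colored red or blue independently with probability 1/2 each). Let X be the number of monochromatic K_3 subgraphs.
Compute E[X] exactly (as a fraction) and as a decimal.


Let X = Σ_S X_S over the C(26, 3) = 2600 subsets S of size 3, where X_S = 1 if the K_3 on S is monochromatic.
For a fixed S, the K_3 on S has C(3, 2) = 3 edges. P[all 3 edges red] = (1/2)^3, and likewise for blue, so P[monochromatic] = 2·(1/2)^3 = 2^{1 − 3} = 1/4.
Summing: E[X] = C(26, 3) · 2^{1 − 3} = 2600 · 1/4 = 650.
Numerically: E[X] ≈ 650.000.

E[X] = C(26,3)·2^(1−C(3,2)) = 650 ≈ 650.000.


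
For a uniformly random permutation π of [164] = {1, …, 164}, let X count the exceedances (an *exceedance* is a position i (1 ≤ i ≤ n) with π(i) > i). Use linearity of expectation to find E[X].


Write X = Σ_{i=1}^{164} X_i, where X_i = 1_{π(i) > i}.
For each fixed i, π(i) is uniform over {1, …, 164} (marginal of a uniform permutation), so P[π(i) > i] = (n − i)/n. Summing: Σ_{i=1}^{164} (n − i)/n = (0 + 1 + … + 163)/164 = 164(164 − 1)/(2·164) = (164 − 1)/2.
Hence E[X] = Σ_{i=1}^{164} (164 − i)/164 = 163/2 ≈ 81.50000.

E[X] = 163/2 = 81.50000.


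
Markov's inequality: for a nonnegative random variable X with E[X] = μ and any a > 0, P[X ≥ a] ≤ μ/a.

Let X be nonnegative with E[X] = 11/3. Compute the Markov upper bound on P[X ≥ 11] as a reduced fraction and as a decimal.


μ = E[X] = 11/3, a = 11.
Markov: P[X ≥ 11] ≤ μ/a = (11/3)/11 = 1/3.
Numerically: ≈ 0.3333.
(Since a = 11 > μ = 3.6667, the bound 1/3 is < 1 and informative.)

P[X ≥ 11] ≤ 1/3 ≈ 0.3333.


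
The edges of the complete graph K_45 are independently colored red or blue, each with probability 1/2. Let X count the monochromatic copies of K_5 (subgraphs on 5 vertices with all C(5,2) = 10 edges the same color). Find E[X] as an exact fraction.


Let X = Σ_S X_S over the C(45, 5) = 1221759 subsets S of size 5, where X_S = 1 if the K_5 on S is monochromatic.
For a fixed S, the K_5 on S has C(5, 2) = 10 edges. P[all 10 edges red] = (1/2)^10, and likewise for blue, so P[monochromatic] = 2·(1/2)^10 = 2^{1 − 10} = 1/512.
Summing: E[X] = C(45, 5) · 2^{1 − 10} = 1221759 · 1/512 = 1221759/512.
Numerically: E[X] ≈ 2386.2480.

E[X] = C(45,5)·2^(1−C(5,2)) = 1221759/512 ≈ 2386.2480.


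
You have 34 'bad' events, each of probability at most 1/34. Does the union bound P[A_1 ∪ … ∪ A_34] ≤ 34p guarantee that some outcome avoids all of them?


Union bound: P[∪_{i=1}^{34} A_i] ≤ Σ_i P[A_i] ≤ 34·p = 34·(1/34) = 1.
Numerically: 1 ≈ 1.000.
Is 1 < 1? NO.
Since the bound 1 is ≥ 1, the union bound is uninformative here; it does NOT by itself certify existence.

34·p = 1 ≈ 1.000; existence NOT certified by the union bound.


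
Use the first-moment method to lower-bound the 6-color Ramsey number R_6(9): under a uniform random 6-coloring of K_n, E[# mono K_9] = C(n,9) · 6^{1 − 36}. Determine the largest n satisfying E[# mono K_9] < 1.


We need C(n, 9) · 6^{1 − 36} < 1, i.e. C(n, 9) < 6^{36 − 1} = 1719070799748422591028658176.
Check values of n near the boundary:
  n = 4405: C(4405, 9) = 1706862792900636302463627150; 1706862792900636302463627150 < 1719070799748422591028658176? YES
  n = 4406: C(4406, 9) = 1710356485221788389505285700; 1710356485221788389505285700 < 1719070799748422591028658176? YES
  n = 4407: C(4407, 9) = 1713856532599459170657070050; 1713856532599459170657070050 < 1719070799748422591028658176? YES
  n = 4408: C(4408, 9) = 1717362945146264156457459600; 1717362945146264156457459600 < 1719070799748422591028658176? YES
  n = 4409: C(4409, 9) = 1720875732988608787686577131; 1720875732988608787686577131 < 1719070799748422591028658176? NO
  n = 4410: C(4410, 9) = 1724394906266704102180823710; 1724394906266704102180823710 < 1719070799748422591028658176? NO
The largest n with C(n, 9) < 1719070799748422591028658176 is n = 4408 (where E[X] = 35778394690547169926197075/35813974994758803979763712 ≈ 0.9990). Hence R_6(9) > 4408, i.e. R_6(9) ≥ 4409.

Largest n = 4408; hence R_6(9) > 4408.


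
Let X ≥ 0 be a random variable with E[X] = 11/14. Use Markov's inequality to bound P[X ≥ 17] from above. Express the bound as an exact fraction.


μ = E[X] = 11/14, a = 17.
Markov: P[X ≥ 17] ≤ μ/a = (11/14)/17 = 11/238.
Numerically: ≈ 0.046218.
(Since a = 17 > μ = 0.785714, the bound 11/238 is < 1 and informative.)

P[X ≥ 17] ≤ 11/238 ≈ 0.046218.


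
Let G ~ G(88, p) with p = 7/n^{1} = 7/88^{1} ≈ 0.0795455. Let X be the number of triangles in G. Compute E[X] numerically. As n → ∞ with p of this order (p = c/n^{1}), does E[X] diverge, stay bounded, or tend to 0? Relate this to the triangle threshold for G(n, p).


Number of potential triangles: C(88, 3) = 109736.
Each occurs with probability p³ ≈ (0.0795455)³ ≈ 5.03322220e-04.
By linearity: E[X] = C(88, 3)·p³ ≈ 109736 · 5.03322220e-04 ≈ 55.232567.
Here α = 1, so p = 7/n is exactly at the triangle threshold p ~ 1/n. Asymptotically E[X] → c³/6 = 7³/6 = 343/6 ≈ 57.166667, a bounded constant. In this regime the triangle count is asymptotically Poisson(c³/6).

E[X] ≈ 55.232567; in regime p = Θ(1/n^{1}) E[X] stays bounded (at the triangle threshold p ~ 1/n).


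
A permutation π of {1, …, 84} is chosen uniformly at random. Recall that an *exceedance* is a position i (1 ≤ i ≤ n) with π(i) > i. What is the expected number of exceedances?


Write X = Σ_{i=1}^{84} X_i, where X_i = 1_{π(i) > i}.
For each fixed i, π(i) is uniform over {1, …, 84} (marginal of a uniform permutation), so P[π(i) > i] = (n − i)/n. Summing: Σ_{i=1}^{84} (n − i)/n = (0 + 1 + … + 83)/84 = 84(84 − 1)/(2·84) = (84 − 1)/2.
Hence E[X] = Σ_{i=1}^{84} (84 − i)/84 = 83/2 ≈ 41.5000.

E[X] = 83/2 = 41.5000.


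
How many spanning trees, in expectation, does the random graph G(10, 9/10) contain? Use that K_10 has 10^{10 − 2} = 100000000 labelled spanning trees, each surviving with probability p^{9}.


K_10 has 10^{10 − 2} = 100000000 labelled spanning trees.
For each such spanning tree H, let X_H = 1 if all 9 edges of H are present in G. Then P[X_H = 1] = p^{9} = (9/10)^{9} = 387420489/1000000000.
By linearity of expectation: E[X] = Σ_H E[X_H] = 100000000 · p^{9} = 100000000 · 387420489/1000000000 = 387420489/10.
Numerically: E[X] ≈ 3.874e+07.

E[X] = 100000000 · (9/10)^{9} = 387420489/10 ≈ 3.874e+07.


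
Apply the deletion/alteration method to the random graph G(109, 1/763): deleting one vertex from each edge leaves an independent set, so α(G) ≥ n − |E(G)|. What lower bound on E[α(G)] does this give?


E[|E(G)|] = C(109, 2)·p = 5886 · (1/763) = 54/7.
E[α(G)] ≥ n − E[|E(G)|] = 109 − 54/7 = 709/7.
Numerically: ≈ 101.286.
(This is only a lower bound; the true E[α(G)] may be larger.)

E[α(G)] ≥ 709/7 ≈ 101.286.


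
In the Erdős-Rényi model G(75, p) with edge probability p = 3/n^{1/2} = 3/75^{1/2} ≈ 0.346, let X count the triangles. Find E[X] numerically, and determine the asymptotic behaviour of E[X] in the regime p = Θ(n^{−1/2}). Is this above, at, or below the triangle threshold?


Number of potential triangles: C(75, 3) = 67525.
Each occurs with probability p³ ≈ (0.346)³ ≈ 4.15692e-02.
By linearity: E[X] = C(75, 3)·p³ ≈ 67525 · 4.15692e-02 ≈ 2806.962.
Since α = 1/2 < 1, p = c/n^{1/2} ≫ 1/n is above the triangle threshold p ~ 1/n. Asymptotically E[X] ~ (c³/6)·n^{3(1−α)} = (3³/6)·n^{1.5} → ∞; triangles are abundant w.h.p.

E[X] ≈ 2806.962; in regime p = Θ(1/n^{1/2}) E[X] diverges (above the triangle threshold p ~ 1/n).


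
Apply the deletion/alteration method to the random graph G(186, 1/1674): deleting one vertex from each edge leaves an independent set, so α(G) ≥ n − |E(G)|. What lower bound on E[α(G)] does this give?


E[|E(G)|] = C(186, 2)·p = 17205 · (1/1674) = 185/18.
E[α(G)] ≥ n − E[|E(G)|] = 186 − 185/18 = 3163/18.
Numerically: ≈ 175.722222.
(This is only a lower bound; the true E[α(G)] may be larger.)

E[α(G)] ≥ 3163/18 ≈ 175.722222.


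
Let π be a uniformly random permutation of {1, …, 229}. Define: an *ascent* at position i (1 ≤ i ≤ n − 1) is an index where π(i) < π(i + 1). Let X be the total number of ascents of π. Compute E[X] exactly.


Write X = Σ X_I over i = 1, …, 228, with X_I the indicator of one ascent.
There are 228 indicators.
For each fixed i, the pair (π(i), π(i+1)) is a uniformly random ordered pair of distinct values from {1, …, 229}; by symmetry P[π(i) < π(i+1)] = 1/2.
By linearity: E[X] = 228 · (1/2) = (229 − 1) · (1/2) = 114 ≈ 114.00000.

E[X] = 114 = 114.00000.


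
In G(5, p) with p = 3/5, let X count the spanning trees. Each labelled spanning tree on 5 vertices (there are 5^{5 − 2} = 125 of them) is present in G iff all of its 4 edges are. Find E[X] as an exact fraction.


K_5 has 5^{5 − 2} = 125 labelled spanning trees.
For each such spanning tree H, let X_H = 1 if all 4 edges of H are present in G. Then P[X_H = 1] = p^{4} = (3/5)^{4} = 81/625.
By linearity: E[X] = Σ_H E[X_H] = 125 · p^{4} = 125 · 81/625 = 81/5.
Numerically: E[X] ≈ 16.2.

E[X] = 125 · (3/5)^{4} = 81/5 ≈ 16.2.


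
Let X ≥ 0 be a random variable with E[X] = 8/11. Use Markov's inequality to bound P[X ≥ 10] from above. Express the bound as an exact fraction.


μ = E[X] = 8/11, a = 10.
Markov: P[X ≥ 10] ≤ μ/a = (8/11)/10 = 4/55.
Numerically: ≈ 0.0727.
(Since a = 10 > μ = 0.7273, the bound 4/55 is < 1 and informative.)

P[X ≥ 10] ≤ 4/55 ≈ 0.0727.


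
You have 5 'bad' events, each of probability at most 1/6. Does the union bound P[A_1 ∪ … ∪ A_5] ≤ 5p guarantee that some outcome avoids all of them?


Union bound: P[∪_{i=1}^{5} A_i] ≤ Σ_i P[A_i] ≤ 5·p = 5·(1/6) = 5/6.
Numerically: 5/6 ≈ 0.833.
Is 5/6 < 1? YES.
Since P[∪ A_i] ≤ 5/6 < 1, the complement has P[∩ A_i^c] ≥ 1 − 5/6 = 1/6 > 0, so some outcome avoids every A_i.

5·p = 5/6 ≈ 0.833; existence CERTIFIED by the union bound.


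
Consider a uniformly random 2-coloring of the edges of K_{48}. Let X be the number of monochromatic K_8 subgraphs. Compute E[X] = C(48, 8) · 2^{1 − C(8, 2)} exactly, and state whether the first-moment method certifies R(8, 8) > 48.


E[X] = C(48, 8) · 2^{1 − 28} = 377348994 · 2^{−27} = 377348994/134217728.
As a reduced fraction: E[X] = 188674497/67108864 ≈ 2.811469.
Is E[X] < 1? NO.
Since E[X] ≥ 1, the first-moment bound is inconclusive at n = 48; it does NOT by itself certify R(8, 8) > 48.

E[X] = 188674497/67108864 ≈ 2.811469; E[X] ≥ 1; first-moment method inconclusive here.


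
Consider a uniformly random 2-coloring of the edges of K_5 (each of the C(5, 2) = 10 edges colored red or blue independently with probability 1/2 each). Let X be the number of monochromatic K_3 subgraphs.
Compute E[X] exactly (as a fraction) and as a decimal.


Let X = Σ_S X_S over the C(5, 3) = 10 subsets S of size 3, where X_S = 1 if the K_3 on S is monochromatic.
For a fixed S, the K_3 on S has C(3, 2) = 3 edges. P[all 3 edges red] = (1/2)^3, and likewise for blue, so P[monochromatic] = 2·(1/2)^3 = 2^{1 − 3} = 1/4.
By linearity of expectation: E[X] = C(5, 3) · 2^{1 − 3} = 10 · 1/4 = 5/2.
Numerically: E[X] ≈ 2.500000.

E[X] = C(5,3)·2^(1−C(3,2)) = 5/2 ≈ 2.500000.


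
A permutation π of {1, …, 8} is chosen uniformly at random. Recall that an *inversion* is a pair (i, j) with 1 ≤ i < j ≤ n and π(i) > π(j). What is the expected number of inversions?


Write X = Σ X_I over the C(8, 2) = 28 pairs i < j, with X_I the indicator of one inversion.
There are 28 indicators.
For each fixed pair i < j, the values π(i) and π(j) are two distinct elements of {1, …, 8} in uniformly random order; by symmetry P[π(i) > π(j)] = 1/2.
By linearity: E[X] = 28 · (1/2) = C(8, 2) · (1/2) = 28/2 = 14 ≈ 14.0000.

E[X] = 14 = 14.0000.


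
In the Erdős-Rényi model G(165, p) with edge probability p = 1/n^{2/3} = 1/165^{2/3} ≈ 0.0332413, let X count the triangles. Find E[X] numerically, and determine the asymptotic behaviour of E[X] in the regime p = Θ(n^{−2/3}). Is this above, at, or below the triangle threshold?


Number of potential triangles: C(165, 3) = 735130.
Each occurs with probability p³ ≈ (0.0332413)³ ≈ 3.67309458e-05.
By linearity: E[X] = C(165, 3)·p³ ≈ 735130 · 3.67309458e-05 ≈ 27.002020.
Since α = 2/3 < 1, p = c/n^{2/3} ≫ 1/n is above the triangle threshold p ~ 1/n. Asymptotically E[X] ~ (c³/6)·n^{3(1−α)} = (1³/6)·n^{1} → ∞; triangles are abundant w.h.p.

E[X] ≈ 27.002020; in regime p = Θ(1/n^{2/3}) E[X] diverges (above the triangle threshold p ~ 1/n).


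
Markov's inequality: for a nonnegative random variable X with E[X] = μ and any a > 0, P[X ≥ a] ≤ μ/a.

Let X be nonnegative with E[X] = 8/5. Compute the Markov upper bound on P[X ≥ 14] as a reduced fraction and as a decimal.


μ = E[X] = 8/5, a = 14.
Markov: P[X ≥ 14] ≤ μ/a = (8/5)/14 = 4/35.
Numerically: ≈ 0.11429.
(Since a = 14 > μ = 1.60000, the bound 4/35 is < 1 and informative.)

P[X ≥ 14] ≤ 4/35 ≈ 0.11429.


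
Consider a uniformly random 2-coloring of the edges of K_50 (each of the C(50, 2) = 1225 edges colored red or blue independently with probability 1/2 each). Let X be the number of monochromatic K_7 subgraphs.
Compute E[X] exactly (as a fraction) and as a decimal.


Let X = Σ_S X_S over the C(50, 7) = 99884400 subsets S of size 7, where X_S = 1 if the K_7 on S is monochromatic.
For a fixed S, the K_7 on S has C(7, 2) = 21 edges. P[all 21 edges red] = (1/2)^21, and likewise for blue, so P[monochromatic] = 2·(1/2)^21 = 2^{1 − 21} = 1/1048576.
By linearity: E[X] = C(50, 7) · 2^{1 − 21} = 99884400 · 1/1048576 = 6242775/65536.
Numerically: E[X] ≈ 95.257.

E[X] = C(50,7)·2^(1−C(7,2)) = 6242775/65536 ≈ 95.257.


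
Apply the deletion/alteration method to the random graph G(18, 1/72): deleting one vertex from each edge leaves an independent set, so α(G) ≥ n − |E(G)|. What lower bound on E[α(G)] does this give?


E[|E(G)|] = C(18, 2)·p = 153 · (1/72) = 17/8.
E[α(G)] ≥ n − E[|E(G)|] = 18 − 17/8 = 127/8.
Numerically: ≈ 15.875.
(This is only a lower bound; the true E[α(G)] may be larger.)

E[α(G)] ≥ 127/8 ≈ 15.875.


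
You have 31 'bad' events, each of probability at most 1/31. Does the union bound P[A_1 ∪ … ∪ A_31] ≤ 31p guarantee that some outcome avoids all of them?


Union bound: P[∪_{i=1}^{31} A_i] ≤ Σ_i P[A_i] ≤ 31·p = 31·(1/31) = 1.
Numerically: 1 ≈ 1.0000000.
Is 1 < 1? NO.
Since the bound 1 is ≥ 1, the union bound is uninformative here; it does NOT by itself certify existence.

31·p = 1 ≈ 1.0000000; existence NOT certified by the union bound.


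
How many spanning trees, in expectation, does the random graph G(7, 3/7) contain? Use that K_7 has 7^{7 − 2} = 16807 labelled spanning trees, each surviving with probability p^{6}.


K_7 has 7^{7 − 2} = 16807 labelled spanning trees.
For each such spanning tree H, let X_H = 1 if all 6 edges of H are present in G. Then P[X_H = 1] = p^{6} = (3/7)^{6} = 729/117649.
By linearity: E[X] = Σ_H E[X_H] = 16807 · p^{6} = 16807 · 729/117649 = 729/7.
Numerically: E[X] ≈ 104.143.

E[X] = 16807 · (3/7)^{6} = 729/7 ≈ 104.143.


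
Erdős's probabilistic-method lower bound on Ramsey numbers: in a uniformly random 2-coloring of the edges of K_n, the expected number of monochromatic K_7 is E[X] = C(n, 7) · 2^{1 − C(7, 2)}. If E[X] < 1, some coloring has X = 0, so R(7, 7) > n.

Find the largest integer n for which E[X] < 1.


We need C(n, 7) · 2^{1 − 21} < 1, i.e. C(n, 7) < 2^{21 − 1} = 1048576.
Check values of n near the boundary:
  n = 21: C(21, 7) = 116280; 116280 < 1048576? YES
  n = 22: C(22, 7) = 170544; 170544 < 1048576? YES
  n = 23: C(23, 7) = 245157; 245157 < 1048576? YES
  n = 24: C(24, 7) = 346104; 346104 < 1048576? YES
  n = 25: C(25, 7) = 480700; 480700 < 1048576? YES
  n = 26: C(26, 7) = 657800; 657800 < 1048576? YES
  n = 27: C(27, 7) = 888030; 888030 < 1048576? YES
  n = 28: C(28, 7) = 1184040; 1184040 < 1048576? NO
  n = 29: C(29, 7) = 1560780; 1560780 < 1048576? NO
The largest n with C(n, 7) < 1048576 is n = 27 (where E[X] = 444015/524288 ≈ 0.846891). Hence R(7, 7) > 27, i.e. R(7, 7) ≥ 28.

Largest n = 27; hence R(7, 7) > 27.


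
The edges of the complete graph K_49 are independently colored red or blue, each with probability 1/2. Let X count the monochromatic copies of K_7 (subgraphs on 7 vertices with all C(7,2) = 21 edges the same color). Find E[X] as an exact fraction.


Let X = Σ_S X_S over the C(49, 7) = 85900584 subsets S of size 7, where X_S = 1 if the K_7 on S is monochromatic.
For a fixed S, the K_7 on S has C(7, 2) = 21 edges. P[all 21 edges red] = (1/2)^21, and likewise for blue, so P[monochromatic] = 2·(1/2)^21 = 2^{1 − 21} = 1/1048576.
By linearity: E[X] = C(49, 7) · 2^{1 − 21} = 85900584 · 1/1048576 = 10737573/131072.
Numerically: E[X] ≈ 81.9212.

E[X] = C(49,7)·2^(1−C(7,2)) = 10737573/131072 ≈ 81.9212.


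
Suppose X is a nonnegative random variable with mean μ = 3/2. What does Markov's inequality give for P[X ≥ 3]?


μ = E[X] = 3/2, a = 3.
Markov: P[X ≥ 3] ≤ μ/a = (3/2)/3 = 1/2.
Numerically: ≈ 0.500.
(Since a = 3 > μ = 1.500, the bound 1/2 is < 1 and informative.)

P[X ≥ 3] ≤ 1/2 ≈ 0.500.


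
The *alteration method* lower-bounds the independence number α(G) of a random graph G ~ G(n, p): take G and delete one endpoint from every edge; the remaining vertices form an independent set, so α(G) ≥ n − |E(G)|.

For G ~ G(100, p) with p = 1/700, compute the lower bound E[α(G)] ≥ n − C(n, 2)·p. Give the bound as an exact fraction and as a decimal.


E[|E(G)|] = C(100, 2)·p = 4950 · (1/700) = 99/14.
E[α(G)] ≥ n − E[|E(G)|] = 100 − 99/14 = 1301/14.
Numerically: ≈ 92.92857.
(This is only a lower bound; the true E[α(G)] may be larger.)

E[α(G)] ≥ 1301/14 ≈ 92.92857.


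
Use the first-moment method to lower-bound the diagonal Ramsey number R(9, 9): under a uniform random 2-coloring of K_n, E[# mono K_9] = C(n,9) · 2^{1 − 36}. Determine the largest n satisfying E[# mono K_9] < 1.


We need C(n, 9) · 2^{1 − 36} < 1, i.e. C(n, 9) < 2^{36 − 1} = 34359738368.
Check values of n near the boundary:
  n = 64: C(64, 9) = 27540584512; 27540584512 < 34359738368? YES
  n = 65: C(65, 9) = 31966749880; 31966749880 < 34359738368? YES
  n = 66: C(66, 9) = 37014131440; 37014131440 < 34359738368? NO
  n = 67: C(67, 9) = 42757703560; 42757703560 < 34359738368? NO
The largest n with C(n, 9) < 34359738368 is n = 65 (where E[X] = 3995843735/4294967296 ≈ 0.93035). Hence R(9, 9) > 65, i.e. R(9, 9) ≥ 66.

Largest n = 65; hence R(9, 9) > 65.


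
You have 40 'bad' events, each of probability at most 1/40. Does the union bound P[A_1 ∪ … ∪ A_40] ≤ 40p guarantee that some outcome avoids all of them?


Union bound: P[∪_{i=1}^{40} A_i] ≤ Σ_i P[A_i] ≤ 40·p = 40·(1/40) = 1.
Numerically: 1 ≈ 1.0000.
Is 1 < 1? NO.
Since the bound 1 is ≥ 1, the union bound is uninformative here; it does NOT by itself certify existence.

40·p = 1 ≈ 1.0000; existence NOT certified by the union bound.


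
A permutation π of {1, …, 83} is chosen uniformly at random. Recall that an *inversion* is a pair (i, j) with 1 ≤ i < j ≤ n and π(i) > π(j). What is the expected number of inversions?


Write X = Σ X_I over the C(83, 2) = 3403 pairs i < j, with X_I the indicator of one inversion.
There are 3403 indicators.
For each fixed pair i < j, the values π(i) and π(j) are two distinct elements of {1, …, 83} in uniformly random order; by symmetry P[π(i) > π(j)] = 1/2.
By linearity: E[X] = 3403 · (1/2) = C(83, 2) · (1/2) = 3403/2 = 3403/2 ≈ 1701.500.

E[X] = 3403/2 = 1701.500.


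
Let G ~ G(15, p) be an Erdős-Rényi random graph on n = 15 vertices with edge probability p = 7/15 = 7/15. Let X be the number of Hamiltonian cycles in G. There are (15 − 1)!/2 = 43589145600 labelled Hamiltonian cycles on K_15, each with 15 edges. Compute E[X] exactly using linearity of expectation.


K_15 has (15 − 1)!/2 = 43589145600 labelled Hamiltonian cycles.
For each such Hamiltonian cycle H, let X_H = 1 if all 15 edges of H are present in G. Then P[X_H = 1] = p^{15} = (7/15)^{15} = 4747561509943/437893890380859375.
By linearity: E[X] = Σ_H E[X_H] = 43589145600 · p^{15} = 43589145600 · 4747561509943/437893890380859375 = 34064551424174695424/72081298828125.
Numerically: E[X] ≈ 4.7259e+05.

E[X] = 43589145600 · (7/15)^{15} = 34064551424174695424/72081298828125 ≈ 4.7259e+05.


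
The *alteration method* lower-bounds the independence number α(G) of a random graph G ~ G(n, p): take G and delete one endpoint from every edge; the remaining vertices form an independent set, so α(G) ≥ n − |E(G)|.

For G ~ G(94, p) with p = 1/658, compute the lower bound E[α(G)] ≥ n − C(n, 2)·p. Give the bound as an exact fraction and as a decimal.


E[|E(G)|] = C(94, 2)·p = 4371 · (1/658) = 93/14.
E[α(G)] ≥ n − E[|E(G)|] = 94 − 93/14 = 1223/14.
Numerically: ≈ 87.357.
(This is only a lower bound; the true E[α(G)] may be larger.)

E[α(G)] ≥ 1223/14 ≈ 87.357.


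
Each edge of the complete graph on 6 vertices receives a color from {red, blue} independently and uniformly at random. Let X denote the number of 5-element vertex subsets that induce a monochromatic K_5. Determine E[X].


Let X = Σ_S X_S over the C(6, 5) = 6 subsets S of size 5, where X_S = 1 if the K_5 on S is monochromatic.
For a fixed S, the K_5 on S has C(5, 2) = 10 edges. P[all 10 edges red] = (1/2)^10, and likewise for blue, so P[monochromatic] = 2·(1/2)^10 = 2^{1 − 10} = 1/512.
By linearity: E[X] = C(6, 5) · 2^{1 − 10} = 6 · 1/512 = 3/256.
Numerically: E[X] ≈ 0.012.

E[X] = C(6,5)·2^(1−C(5,2)) = 3/256 ≈ 0.012.


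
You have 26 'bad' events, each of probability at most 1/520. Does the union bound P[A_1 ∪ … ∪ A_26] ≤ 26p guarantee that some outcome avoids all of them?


Union bound: P[∪_{i=1}^{26} A_i] ≤ Σ_i P[A_i] ≤ 26·p = 26·(1/520) = 1/20.
Numerically: 1/20 ≈ 0.0500.
Is 1/20 < 1? YES.
Since P[∪ A_i] ≤ 1/20 < 1, the complement has P[∩ A_i^c] ≥ 1 − 1/20 = 19/20 > 0, so some outcome avoids every A_i.

26·p = 1/20 ≈ 0.0500; existence CERTIFIED by the union bound.


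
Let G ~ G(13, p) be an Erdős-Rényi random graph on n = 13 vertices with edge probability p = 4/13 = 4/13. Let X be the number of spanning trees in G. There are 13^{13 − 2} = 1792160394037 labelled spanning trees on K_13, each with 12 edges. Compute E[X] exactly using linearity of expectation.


K_13 has 13^{13 − 2} = 1792160394037 labelled spanning trees.
For each such spanning tree H, let X_H = 1 if all 12 edges of H are present in G. Then P[X_H = 1] = p^{12} = (4/13)^{12} = 16777216/23298085122481.
By linearity: E[X] = Σ_H E[X_H] = 1792160394037 · p^{12} = 1792160394037 · 16777216/23298085122481 = 16777216/13.
Numerically: E[X] ≈ 1.29056e+06.

E[X] = 1792160394037 · (4/13)^{12} = 16777216/13 ≈ 1.29056e+06.


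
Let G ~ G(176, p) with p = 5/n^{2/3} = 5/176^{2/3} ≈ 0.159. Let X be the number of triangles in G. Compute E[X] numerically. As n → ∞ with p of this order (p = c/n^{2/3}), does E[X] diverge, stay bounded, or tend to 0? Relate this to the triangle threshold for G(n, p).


Number of potential triangles: C(176, 3) = 893200.
Each occurs with probability p³ ≈ (0.159)³ ≈ 4.03538e-03.
By linearity: E[X] = C(176, 3)·p³ ≈ 893200 · 4.03538e-03 ≈ 3604.403.
Since α = 2/3 < 1, p = c/n^{2/3} ≫ 1/n is above the triangle threshold p ~ 1/n. Asymptotically E[X] ~ (c³/6)·n^{3(1−α)} = (5³/6)·n^{1} → ∞; triangles are abundant w.h.p.

E[X] ≈ 3604.403; in regime p = Θ(1/n^{2/3}) E[X] diverges (above the triangle threshold p ~ 1/n).


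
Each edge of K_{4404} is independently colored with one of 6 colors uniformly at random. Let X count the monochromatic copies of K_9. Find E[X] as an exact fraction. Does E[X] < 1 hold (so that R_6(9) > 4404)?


E[X] = C(4404, 9) · 6^{1 − 36} = 1703375445537161676647015880 · 6^{−35} = 1703375445537161676647015880/1719070799748422591028658176.
As a reduced fraction: E[X] = 70973976897381736526958995/71627949989517607959527424 ≈ 0.991.
Is E[X] < 1? YES.
Since E[X] < 1, there exists a 6-coloring of K_{4404} with no monochromatic K_9; hence R_6(9) > 4404.

E[X] = 70973976897381736526958995/71627949989517607959527424 ≈ 0.991; E[X] < 1, so R_6(9) > 4404.


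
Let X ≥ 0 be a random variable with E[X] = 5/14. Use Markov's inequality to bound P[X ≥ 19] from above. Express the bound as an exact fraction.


μ = E[X] = 5/14, a = 19.
Markov: P[X ≥ 19] ≤ μ/a = (5/14)/19 = 5/266.
Numerically: ≈ 0.019.
(Since a = 19 > μ = 0.357, the bound 5/266 is < 1 and informative.)

P[X ≥ 19] ≤ 5/266 ≈ 0.019.


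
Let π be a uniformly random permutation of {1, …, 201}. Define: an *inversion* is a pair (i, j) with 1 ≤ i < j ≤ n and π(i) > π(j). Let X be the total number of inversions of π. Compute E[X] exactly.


Write X = Σ X_I over the C(201, 2) = 20100 pairs i < j, with X_I the indicator of one inversion.
There are 20100 indicators.
For each fixed pair i < j, the values π(i) and π(j) are two distinct elements of {1, …, 201} in uniformly random order; by symmetry P[π(i) > π(j)] = 1/2.
By linearity: E[X] = 20100 · (1/2) = C(201, 2) · (1/2) = 20100/2 = 10050 ≈ 10050.0000.

E[X] = 10050 = 10050.0000.


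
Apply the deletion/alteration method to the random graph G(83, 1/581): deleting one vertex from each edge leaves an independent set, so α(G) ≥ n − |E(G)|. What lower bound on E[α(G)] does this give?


E[|E(G)|] = C(83, 2)·p = 3403 · (1/581) = 41/7.
E[α(G)] ≥ n − E[|E(G)|] = 83 − 41/7 = 540/7.
Numerically: ≈ 77.14286.
(This is only a lower bound; the true E[α(G)] may be larger.)

E[α(G)] ≥ 540/7 ≈ 77.14286.


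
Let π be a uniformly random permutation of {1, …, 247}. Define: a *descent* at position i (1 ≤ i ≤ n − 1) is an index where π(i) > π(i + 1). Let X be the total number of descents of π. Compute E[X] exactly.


Write X = Σ X_I over i = 1, …, 246, with X_I the indicator of one descent.
There are 246 indicators.
For each fixed i, the pair (π(i), π(i+1)) is a uniformly random ordered pair of distinct values from {1, …, 247}; by symmetry P[π(i) > π(i+1)] = 1/2.
By linearity: E[X] = 246 · (1/2) = (247 − 1) · (1/2) = 123 ≈ 123.000.

E[X] = 123 = 123.000.


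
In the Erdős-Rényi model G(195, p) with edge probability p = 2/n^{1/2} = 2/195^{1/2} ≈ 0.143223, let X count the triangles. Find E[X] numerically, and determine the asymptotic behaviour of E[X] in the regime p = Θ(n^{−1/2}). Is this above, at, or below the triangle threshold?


Number of potential triangles: C(195, 3) = 1216865.
Each occurs with probability p³ ≈ (0.143223)³ ≈ 2.93790718e-03.
By linearity: E[X] = C(195, 3)·p³ ≈ 1216865 · 2.93790718e-03 ≈ 3575.036415.
Since α = 1/2 < 1, p = c/n^{1/2} ≫ 1/n is above the triangle threshold p ~ 1/n. Asymptotically E[X] ~ (c³/6)·n^{3(1−α)} = (2³/6)·n^{1.5} → ∞; triangles are abundant w.h.p.

E[X] ≈ 3575.036415; in regime p = Θ(1/n^{1/2}) E[X] diverges (above the triangle threshold p ~ 1/n).


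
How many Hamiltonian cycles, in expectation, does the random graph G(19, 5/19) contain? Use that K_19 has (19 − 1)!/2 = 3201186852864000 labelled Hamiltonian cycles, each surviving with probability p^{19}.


K_19 has (19 − 1)!/2 = 3201186852864000 labelled Hamiltonian cycles.
For each such Hamiltonian cycle H, let X_H = 1 if all 19 edges of H are present in G. Then P[X_H = 1] = p^{19} = (5/19)^{19} = 19073486328125/1978419655660313589123979.
By linearity of expectation: E[X] = Σ_H E[X_H] = 3201186852864000 · p^{19} = 3201186852864000 · 19073486328125/1978419655660313589123979 = 61057793671875000000000000000/1978419655660313589123979.
Numerically: E[X] ≈ 30861.9.

E[X] = 3201186852864000 · (5/19)^{19} = 61057793671875000000000000000/1978419655660313589123979 ≈ 30861.9.


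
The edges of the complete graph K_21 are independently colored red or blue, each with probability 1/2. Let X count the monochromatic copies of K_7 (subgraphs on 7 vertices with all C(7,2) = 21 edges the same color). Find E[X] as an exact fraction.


Let X = Σ_S X_S over the C(21, 7) = 116280 subsets S of size 7, where X_S = 1 if the K_7 on S is monochromatic.
For a fixed S, the K_7 on S has C(7, 2) = 21 edges. P[all 21 edges red] = (1/2)^21, and likewise for blue, so P[monochromatic] = 2·(1/2)^21 = 2^{1 − 21} = 1/1048576.
By linearity: E[X] = C(21, 7) · 2^{1 − 21} = 116280 · 1/1048576 = 14535/131072.
Numerically: E[X] ≈ 0.111.

E[X] = C(21,7)·2^(1−C(7,2)) = 14535/131072 ≈ 0.111.


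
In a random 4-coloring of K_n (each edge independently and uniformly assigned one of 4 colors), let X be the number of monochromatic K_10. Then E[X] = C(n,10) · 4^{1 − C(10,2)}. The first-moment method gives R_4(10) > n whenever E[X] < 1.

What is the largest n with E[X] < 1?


We need C(n, 10) · 4^{1 − 45} < 1, i.e. C(n, 10) < 4^{45 − 1} = 309485009821345068724781056.
Check values of n near the boundary:
  n = 2019: C(2019, 10) = 303322949179835278009229628; 303322949179835278009229628 < 309485009821345068724781056? YES
  n = 2020: C(2020, 10) = 304832018578739931133653656; 304832018578739931133653656 < 309485009821345068724781056? YES
  n = 2021: C(2021, 10) = 306347841644770462864800616; 306347841644770462864800616 < 309485009821345068724781056? YES
  n = 2022: C(2022, 10) = 307870445231474093395937796; 307870445231474093395937796 < 309485009821345068724781056? YES
  n = 2023: C(2023, 10) = 309399856285778485315440716; 309399856285778485315440716 < 309485009821345068724781056? YES
  n = 2024: C(2024, 10) = 310936101848269937576192656; 310936101848269937576192656 < 309485009821345068724781056? NO
  n = 2025: C(2025, 10) = 312479209053472269772600560; 312479209053472269772600560 < 309485009821345068724781056? NO
  n = 2026: C(2026, 10) = 314029205130126398094885285; 314029205130126398094885285 < 309485009821345068724781056? NO
The largest n with C(n, 10) < 309485009821345068724781056 is n = 2023 (where E[X] = 77349964071444621328860179/77371252455336267181195264 ≈ 0.99972). Hence R_4(10) > 2023, i.e. R_4(10) ≥ 2024.

Largest n = 2023; hence R_4(10) > 2023.


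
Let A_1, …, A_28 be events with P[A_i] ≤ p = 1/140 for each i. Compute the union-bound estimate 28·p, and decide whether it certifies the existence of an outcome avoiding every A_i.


Union bound: P[∪_{i=1}^{28} A_i] ≤ Σ_i P[A_i] ≤ 28·p = 28·(1/140) = 1/5.
Numerically: 1/5 ≈ 0.2000.
Is 1/5 < 1? YES.
Since P[∪ A_i] ≤ 1/5 < 1, the complement has P[∩ A_i^c] ≥ 1 − 1/5 = 4/5 > 0, so some outcome avoids every A_i.

28·p = 1/5 ≈ 0.2000; existence CERTIFIED by the union bound.


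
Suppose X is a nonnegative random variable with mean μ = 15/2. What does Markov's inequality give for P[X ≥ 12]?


μ = E[X] = 15/2, a = 12.
Markov: P[X ≥ 12] ≤ μ/a = (15/2)/12 = 5/8.
Numerically: ≈ 0.625000.
(Since a = 12 > μ = 7.500000, the bound 5/8 is < 1 and informative.)

P[X ≥ 12] ≤ 5/8 ≈ 0.625000.


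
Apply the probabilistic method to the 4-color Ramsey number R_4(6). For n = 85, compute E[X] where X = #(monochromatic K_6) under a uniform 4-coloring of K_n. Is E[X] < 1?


E[X] = C(85, 6) · 4^{1 − 15} = 437353560 · 4^{−14} = 437353560/268435456.
As a reduced fraction: E[X] = 54669195/33554432 ≈ 1.6293.
Is E[X] < 1? NO.
Since E[X] ≥ 1, the first-moment bound is inconclusive at n = 85; it does NOT by itself certify R_4(6) > 85.

E[X] = 54669195/33554432 ≈ 1.6293; E[X] ≥ 1; first-moment method inconclusive here.


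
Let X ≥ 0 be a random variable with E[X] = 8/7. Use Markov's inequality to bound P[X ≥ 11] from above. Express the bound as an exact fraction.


μ = E[X] = 8/7, a = 11.
Markov: P[X ≥ 11] ≤ μ/a = (8/7)/11 = 8/77.
Numerically: ≈ 0.104.
(Since a = 11 > μ = 1.143, the bound 8/77 is < 1 and informative.)

P[X ≥ 11] ≤ 8/77 ≈ 0.104.


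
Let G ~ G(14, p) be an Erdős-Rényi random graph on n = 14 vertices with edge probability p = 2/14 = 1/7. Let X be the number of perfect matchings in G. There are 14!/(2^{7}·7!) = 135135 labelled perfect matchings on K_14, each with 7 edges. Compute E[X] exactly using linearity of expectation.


K_14 has 14!/(2^{7}·7!) = 135135 labelled perfect matchings.
For each such perfect matching H, let X_H = 1 if all 7 edges of H are present in G. Then P[X_H = 1] = p^{7} = (1/7)^{7} = 1/823543.
By linearity of expectation: E[X] = Σ_H E[X_H] = 135135 · p^{7} = 135135 · 1/823543 = 19305/117649.
Numerically: E[X] ≈ 0.16409.

E[X] = 135135 · (1/7)^{7} = 19305/117649 ≈ 0.16409.
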